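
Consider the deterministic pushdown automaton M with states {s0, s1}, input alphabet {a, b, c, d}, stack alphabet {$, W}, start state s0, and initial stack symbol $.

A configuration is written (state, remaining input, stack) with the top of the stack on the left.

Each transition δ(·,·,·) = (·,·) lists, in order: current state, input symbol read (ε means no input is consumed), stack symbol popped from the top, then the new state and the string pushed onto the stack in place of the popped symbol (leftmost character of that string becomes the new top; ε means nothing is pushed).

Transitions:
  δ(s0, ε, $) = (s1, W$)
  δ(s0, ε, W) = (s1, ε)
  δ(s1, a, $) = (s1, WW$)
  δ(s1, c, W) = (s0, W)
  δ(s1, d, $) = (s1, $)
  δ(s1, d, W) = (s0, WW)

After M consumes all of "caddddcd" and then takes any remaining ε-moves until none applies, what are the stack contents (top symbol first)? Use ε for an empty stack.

(s0, caddddcd, $)
  ε-move, top $: go to s1, push W$ → (s1, caddddcd, W$)
  read c, top W: go to s0, push W → (s0, addddcd, W$)
  ε-move, top W: go to s1, push ε → (s1, addddcd, $)
  read a, top $: go to s1, push WW$ → (s1, ddddcd, WW$)
  read d, top W: go to s0, push WW → (s0, dddcd, WWW$)
  ε-move, top W: go to s1, push ε → (s1, dddcd, WW$)
  read d, top W: go to s0, push WW → (s0, ddcd, WWW$)
  ε-move, top W: go to s1, push ε → (s1, ddcd, WW$)
  read d, top W: go to s0, push WW → (s0, dcd, WWW$)
  ε-move, top W: go to s1, push ε → (s1, dcd, WW$)
  read d, top W: go to s0, push WW → (s0, cd, WWW$)
  ε-move, top W: go to s1, push ε → (s1, cd, WW$)
  read c, top W: go to s0, push W → (s0, d, WW$)
  ε-move, top W: go to s1, push ε → (s1, d, W$)
  read d, top W: go to s0, push WW → (s0, ε, WW$)
  ε-move, top W: go to s1, push ε → (s1, ε, W$)
All input consumed in state s1 with stack W$.

W$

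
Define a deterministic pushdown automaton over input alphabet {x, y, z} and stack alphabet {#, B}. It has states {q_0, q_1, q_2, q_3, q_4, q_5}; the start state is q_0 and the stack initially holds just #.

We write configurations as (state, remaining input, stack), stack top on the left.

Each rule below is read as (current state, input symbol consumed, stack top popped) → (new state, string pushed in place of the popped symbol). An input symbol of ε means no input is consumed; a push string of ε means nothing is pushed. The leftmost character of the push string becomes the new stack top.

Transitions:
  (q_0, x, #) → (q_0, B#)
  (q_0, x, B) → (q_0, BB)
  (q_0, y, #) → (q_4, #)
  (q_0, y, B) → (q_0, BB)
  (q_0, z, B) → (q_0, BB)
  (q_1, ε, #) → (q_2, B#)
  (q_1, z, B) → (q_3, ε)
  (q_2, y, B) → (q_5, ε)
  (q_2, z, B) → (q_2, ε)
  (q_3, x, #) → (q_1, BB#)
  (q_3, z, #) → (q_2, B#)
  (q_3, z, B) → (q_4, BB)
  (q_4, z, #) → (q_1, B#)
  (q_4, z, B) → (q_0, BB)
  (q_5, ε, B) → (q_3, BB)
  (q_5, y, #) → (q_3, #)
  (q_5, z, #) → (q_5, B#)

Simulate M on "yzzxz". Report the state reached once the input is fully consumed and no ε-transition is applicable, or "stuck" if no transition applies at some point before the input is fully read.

(q_0, yzzxz, #) ⊢ (q_4, zzxz, #) ⊢ (q_1, zxz, B#) ⊢ (q_3, xz, #) ⊢ (q_1, z, BB#) ⊢ (q_3, ε, B#)
All input consumed; M is in state q_3.

q_3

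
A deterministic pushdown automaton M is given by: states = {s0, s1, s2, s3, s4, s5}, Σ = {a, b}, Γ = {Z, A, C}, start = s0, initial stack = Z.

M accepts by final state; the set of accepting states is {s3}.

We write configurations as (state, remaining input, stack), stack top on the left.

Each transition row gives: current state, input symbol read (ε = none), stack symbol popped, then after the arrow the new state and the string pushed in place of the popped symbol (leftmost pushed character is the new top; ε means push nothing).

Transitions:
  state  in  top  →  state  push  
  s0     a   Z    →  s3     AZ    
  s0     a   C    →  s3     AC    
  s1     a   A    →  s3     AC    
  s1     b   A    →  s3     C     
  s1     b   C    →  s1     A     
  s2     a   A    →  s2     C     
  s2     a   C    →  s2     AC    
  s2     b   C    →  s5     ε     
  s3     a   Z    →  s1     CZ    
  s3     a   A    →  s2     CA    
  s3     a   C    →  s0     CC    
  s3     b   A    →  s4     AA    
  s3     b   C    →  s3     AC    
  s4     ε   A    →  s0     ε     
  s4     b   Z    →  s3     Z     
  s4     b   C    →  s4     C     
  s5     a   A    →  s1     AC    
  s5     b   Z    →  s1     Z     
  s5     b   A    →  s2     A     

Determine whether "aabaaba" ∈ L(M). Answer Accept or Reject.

(s0, aabaaba, Z) ⊢ (s3, abaaba, AZ) ⊢ (s2, baaba, CAZ) ⊢ (s5, aaba, AZ) ⊢ (s1, aba, ACZ) ⊢ (s3, ba, ACCZ) ⊢ (s4, a, AACCZ) ⊢ (s0, a, ACCZ)
No transition applies at (s0, a, ACCZ); input not fully consumed.

Reject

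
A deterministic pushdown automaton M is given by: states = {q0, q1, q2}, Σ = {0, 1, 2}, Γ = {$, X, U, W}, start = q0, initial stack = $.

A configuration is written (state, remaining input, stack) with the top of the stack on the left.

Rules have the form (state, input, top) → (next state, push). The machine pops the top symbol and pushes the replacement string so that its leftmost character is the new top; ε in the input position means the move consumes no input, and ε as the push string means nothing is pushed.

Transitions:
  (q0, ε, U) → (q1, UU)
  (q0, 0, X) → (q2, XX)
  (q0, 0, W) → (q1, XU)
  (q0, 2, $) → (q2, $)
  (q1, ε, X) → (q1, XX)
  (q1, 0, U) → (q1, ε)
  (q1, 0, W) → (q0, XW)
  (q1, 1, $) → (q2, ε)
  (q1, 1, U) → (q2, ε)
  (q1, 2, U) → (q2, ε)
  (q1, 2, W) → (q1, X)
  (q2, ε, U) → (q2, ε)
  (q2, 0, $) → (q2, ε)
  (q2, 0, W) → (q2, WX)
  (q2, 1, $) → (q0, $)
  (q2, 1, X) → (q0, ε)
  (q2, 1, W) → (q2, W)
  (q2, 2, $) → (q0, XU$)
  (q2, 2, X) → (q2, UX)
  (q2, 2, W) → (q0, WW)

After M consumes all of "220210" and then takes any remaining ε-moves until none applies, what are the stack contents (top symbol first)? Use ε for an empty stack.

XXU$

(q0, 220210, $)
  read 2, top $: go to q2, push $ → (q2, 20210, $)
  read 2, top $: go to q0, push XU$ → (q0, 0210, XU$)
  read 0, top X: go to q2, push XX → (q2, 210, XXU$)
  read 2, top X: go to q2, push UX → (q2, 10, UXXU$)
  ε-move, top U: go to q2, push ε → (q2, 10, XXU$)
  read 1, top X: go to q0, push ε → (q0, 0, XU$)
  read 0, top X: go to q2, push XX → (q2, ε, XXU$)
All input consumed in state q2 with stack XXU$.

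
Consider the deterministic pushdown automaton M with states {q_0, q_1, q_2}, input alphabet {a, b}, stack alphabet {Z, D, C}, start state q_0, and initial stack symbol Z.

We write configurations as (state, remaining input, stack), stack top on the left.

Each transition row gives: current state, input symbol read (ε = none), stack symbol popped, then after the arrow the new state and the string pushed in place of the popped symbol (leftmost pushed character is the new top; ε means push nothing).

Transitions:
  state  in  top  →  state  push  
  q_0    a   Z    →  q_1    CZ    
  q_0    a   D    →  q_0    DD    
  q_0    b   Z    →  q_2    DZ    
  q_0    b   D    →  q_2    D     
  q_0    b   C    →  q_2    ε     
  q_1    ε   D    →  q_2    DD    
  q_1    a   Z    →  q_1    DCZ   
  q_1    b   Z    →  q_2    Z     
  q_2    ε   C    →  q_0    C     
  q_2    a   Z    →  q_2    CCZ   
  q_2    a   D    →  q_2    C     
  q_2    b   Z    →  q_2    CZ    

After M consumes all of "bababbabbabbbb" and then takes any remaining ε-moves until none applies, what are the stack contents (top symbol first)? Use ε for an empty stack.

Z

(q_0, bababbabbabbbb, Z) ⊢ (q_2, ababbabbabbbb, DZ) ⊢ (q_2, babbabbabbbb, CZ) ⊢ (q_0, babbabbabbbb, CZ) ⊢ (q_2, abbabbabbbb, Z) ⊢ (q_2, bbabbabbbb, CCZ) ⊢ (q_0, bbabbabbbb, CCZ) ⊢ (q_2, babbabbbb, CZ) ⊢ (q_0, babbabbbb, CZ) ⊢ (q_2, abbabbbb, Z) ⊢ (q_2, bbabbbb, CCZ) ⊢ (q_0, bbabbbb, CCZ) ⊢ (q_2, babbbb, CZ) ⊢ (q_0, babbbb, CZ) ⊢ (q_2, abbbb, Z) ⊢ (q_2, bbbb, CCZ) ⊢ (q_0, bbbb, CCZ) ⊢ (q_2, bbb, CZ) ⊢ (q_0, bbb, CZ) ⊢ (q_2, bb, Z) ⊢ (q_2, b, CZ) ⊢ (q_0, b, CZ) ⊢ (q_2, ε, Z)
All input consumed in state q_2 with stack Z.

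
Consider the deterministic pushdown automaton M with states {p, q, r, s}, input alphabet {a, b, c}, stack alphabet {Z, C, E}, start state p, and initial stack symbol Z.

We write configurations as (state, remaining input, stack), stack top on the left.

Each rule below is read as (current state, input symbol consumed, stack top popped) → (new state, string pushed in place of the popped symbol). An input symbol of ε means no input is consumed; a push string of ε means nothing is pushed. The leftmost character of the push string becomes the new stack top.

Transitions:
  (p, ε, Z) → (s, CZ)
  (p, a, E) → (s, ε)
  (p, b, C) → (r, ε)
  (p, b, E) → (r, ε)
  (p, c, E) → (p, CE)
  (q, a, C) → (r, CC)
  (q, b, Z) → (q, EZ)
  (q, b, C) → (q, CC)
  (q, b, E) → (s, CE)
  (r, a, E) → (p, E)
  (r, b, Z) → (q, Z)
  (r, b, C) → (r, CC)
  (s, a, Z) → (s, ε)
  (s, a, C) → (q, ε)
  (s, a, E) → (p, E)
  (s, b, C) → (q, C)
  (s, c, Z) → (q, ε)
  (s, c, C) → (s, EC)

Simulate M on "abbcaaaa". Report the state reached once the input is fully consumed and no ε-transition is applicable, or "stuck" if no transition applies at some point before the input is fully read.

(p, abbcaaaa, Z)
  ε-move, top Z: go to s, push CZ → (s, abbcaaaa, CZ)
  read a, top C: go to q, push ε → (q, bbcaaaa, Z)
  read b, top Z: go to q, push EZ → (q, bcaaaa, EZ)
  read b, top E: go to s, push CE → (s, caaaa, CEZ)
  read c, top C: go to s, push EC → (s, aaaa, ECEZ)
  read a, top E: go to p, push E → (p, aaa, ECEZ)
  read a, top E: go to s, push ε → (s, aa, CEZ)
  read a, top C: go to q, push ε → (q, a, EZ)
No transition for (q, a, top E); M blocks with input a remaining.

stuck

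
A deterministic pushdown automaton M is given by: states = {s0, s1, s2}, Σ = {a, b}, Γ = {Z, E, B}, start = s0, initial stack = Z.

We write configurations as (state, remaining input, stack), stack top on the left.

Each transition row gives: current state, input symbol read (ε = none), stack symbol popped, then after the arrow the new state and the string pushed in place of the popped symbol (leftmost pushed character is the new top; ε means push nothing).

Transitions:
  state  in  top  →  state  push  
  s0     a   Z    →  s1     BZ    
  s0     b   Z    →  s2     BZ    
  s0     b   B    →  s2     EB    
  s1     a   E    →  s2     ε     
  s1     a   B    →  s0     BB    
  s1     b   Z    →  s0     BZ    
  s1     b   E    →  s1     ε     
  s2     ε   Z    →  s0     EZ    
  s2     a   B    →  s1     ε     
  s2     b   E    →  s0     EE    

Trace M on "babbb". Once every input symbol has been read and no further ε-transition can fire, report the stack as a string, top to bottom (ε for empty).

(s0, babbb, Z)
  read b, top Z: go to s2, push BZ → (s2, abbb, BZ)
  read a, top B: go to s1, push ε → (s1, bbb, Z)
  read b, top Z: go to s0, push BZ → (s0, bb, BZ)
  read b, top B: go to s2, push EB → (s2, b, EBZ)
  read b, top E: go to s0, push EE → (s0, ε, EEBZ)
All input consumed in state s0 with stack EEBZ.

EEBZ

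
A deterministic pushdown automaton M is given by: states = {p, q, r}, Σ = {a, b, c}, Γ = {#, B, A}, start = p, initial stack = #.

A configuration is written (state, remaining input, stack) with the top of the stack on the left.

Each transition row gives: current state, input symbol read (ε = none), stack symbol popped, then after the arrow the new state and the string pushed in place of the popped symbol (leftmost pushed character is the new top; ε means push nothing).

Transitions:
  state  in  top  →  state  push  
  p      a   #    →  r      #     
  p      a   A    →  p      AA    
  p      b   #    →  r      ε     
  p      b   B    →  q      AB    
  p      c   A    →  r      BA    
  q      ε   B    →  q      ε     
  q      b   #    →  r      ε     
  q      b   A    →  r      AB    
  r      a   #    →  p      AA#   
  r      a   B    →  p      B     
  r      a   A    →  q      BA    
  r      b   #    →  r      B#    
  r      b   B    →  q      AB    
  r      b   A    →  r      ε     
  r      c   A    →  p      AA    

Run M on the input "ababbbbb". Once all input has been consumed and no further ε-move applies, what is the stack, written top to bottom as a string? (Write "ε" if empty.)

ABBB#

(p, ababbbbb, #)
  read a, top #: go to r, push # → (r, babbbbb, #)
  read b, top #: go to r, push B# → (r, abbbbb, B#)
  read a, top B: go to p, push B → (p, bbbbb, B#)
  read b, top B: go to q, push AB → (q, bbbb, AB#)
  read b, top A: go to r, push AB → (r, bbb, ABB#)
  read b, top A: go to r, push ε → (r, bb, BB#)
  read b, top B: go to q, push AB → (q, b, ABB#)
  read b, top A: go to r, push AB → (r, ε, ABBB#)
All input consumed in state r with stack ABBB#.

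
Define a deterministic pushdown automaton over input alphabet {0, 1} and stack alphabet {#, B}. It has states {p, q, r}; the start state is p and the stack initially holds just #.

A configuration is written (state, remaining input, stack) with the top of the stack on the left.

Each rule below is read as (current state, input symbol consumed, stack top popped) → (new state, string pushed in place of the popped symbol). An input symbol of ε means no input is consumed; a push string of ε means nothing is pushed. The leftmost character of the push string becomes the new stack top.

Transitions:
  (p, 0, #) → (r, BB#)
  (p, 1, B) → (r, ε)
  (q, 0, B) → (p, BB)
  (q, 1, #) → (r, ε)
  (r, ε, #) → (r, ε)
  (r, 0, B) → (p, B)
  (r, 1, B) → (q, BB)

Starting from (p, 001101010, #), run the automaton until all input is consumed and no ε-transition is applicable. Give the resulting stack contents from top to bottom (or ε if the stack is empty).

B#

(p, 001101010, #)
  read 0, top #: go to r, push BB# → (r, 01101010, BB#)
  read 0, top B: go to p, push B → (p, 1101010, BB#)
  read 1, top B: go to r, push ε → (r, 101010, B#)
  read 1, top B: go to q, push BB → (q, 01010, BB#)
  read 0, top B: go to p, push BB → (p, 1010, BBB#)
  read 1, top B: go to r, push ε → (r, 010, BB#)
  read 0, top B: go to p, push B → (p, 10, BB#)
  read 1, top B: go to r, push ε → (r, 0, B#)
  read 0, top B: go to p, push B → (p, ε, B#)
All input consumed in state p with stack B#.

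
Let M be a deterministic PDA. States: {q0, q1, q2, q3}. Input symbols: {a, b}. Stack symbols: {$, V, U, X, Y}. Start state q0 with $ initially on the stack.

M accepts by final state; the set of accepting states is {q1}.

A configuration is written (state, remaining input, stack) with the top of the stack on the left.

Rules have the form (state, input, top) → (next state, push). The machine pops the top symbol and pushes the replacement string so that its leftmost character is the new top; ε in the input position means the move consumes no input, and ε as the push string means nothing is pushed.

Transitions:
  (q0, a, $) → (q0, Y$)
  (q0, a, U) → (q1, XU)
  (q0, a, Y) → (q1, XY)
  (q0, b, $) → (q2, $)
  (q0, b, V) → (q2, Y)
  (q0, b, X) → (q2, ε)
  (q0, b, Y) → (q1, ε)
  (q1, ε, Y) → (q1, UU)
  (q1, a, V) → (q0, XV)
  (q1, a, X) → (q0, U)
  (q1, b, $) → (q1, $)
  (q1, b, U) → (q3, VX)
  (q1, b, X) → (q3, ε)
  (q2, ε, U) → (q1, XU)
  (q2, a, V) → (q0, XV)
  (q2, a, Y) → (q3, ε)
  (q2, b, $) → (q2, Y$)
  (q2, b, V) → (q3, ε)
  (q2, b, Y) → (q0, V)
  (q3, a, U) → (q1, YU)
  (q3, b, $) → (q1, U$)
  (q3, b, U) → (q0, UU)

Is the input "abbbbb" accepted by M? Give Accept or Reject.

(q0, abbbbb, $) ⊢ (q0, bbbbb, Y$) ⊢ (q1, bbbb, $) ⊢ (q1, bbb, $) ⊢ (q1, bb, $) ⊢ (q1, b, $) ⊢ (q1, ε, $)
All input consumed; state q1 ∈ F.

Accept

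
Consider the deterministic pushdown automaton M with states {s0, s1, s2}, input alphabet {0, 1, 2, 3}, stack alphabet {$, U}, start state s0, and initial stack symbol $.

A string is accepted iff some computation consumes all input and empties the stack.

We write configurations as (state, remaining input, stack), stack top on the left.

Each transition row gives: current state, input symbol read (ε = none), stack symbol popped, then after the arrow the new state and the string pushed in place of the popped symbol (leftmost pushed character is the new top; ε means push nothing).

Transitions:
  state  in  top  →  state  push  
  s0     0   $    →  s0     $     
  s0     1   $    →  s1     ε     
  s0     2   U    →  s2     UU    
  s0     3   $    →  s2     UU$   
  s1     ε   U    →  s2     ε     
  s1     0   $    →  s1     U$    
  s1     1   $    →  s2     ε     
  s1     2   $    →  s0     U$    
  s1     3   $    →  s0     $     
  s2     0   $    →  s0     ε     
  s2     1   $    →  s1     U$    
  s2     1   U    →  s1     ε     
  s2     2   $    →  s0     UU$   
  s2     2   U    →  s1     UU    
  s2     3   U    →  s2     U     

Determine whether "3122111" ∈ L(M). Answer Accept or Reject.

(s0, 3122111, $)
  read 3, top $: go to s2, push UU$ → (s2, 122111, UU$)
  read 1, top U: go to s1, push ε → (s1, 22111, U$)
  ε-move, top U: go to s2, push ε → (s2, 22111, $)
  read 2, top $: go to s0, push UU$ → (s0, 2111, UU$)
  read 2, top U: go to s2, push UU → (s2, 111, UUU$)
  read 1, top U: go to s1, push ε → (s1, 11, UU$)
  ε-move, top U: go to s2, push ε → (s2, 11, U$)
  read 1, top U: go to s1, push ε → (s1, 1, $)
  read 1, top $: go to s2, push ε → (s2, ε, ε)
All input consumed and the stack is empty.

Accept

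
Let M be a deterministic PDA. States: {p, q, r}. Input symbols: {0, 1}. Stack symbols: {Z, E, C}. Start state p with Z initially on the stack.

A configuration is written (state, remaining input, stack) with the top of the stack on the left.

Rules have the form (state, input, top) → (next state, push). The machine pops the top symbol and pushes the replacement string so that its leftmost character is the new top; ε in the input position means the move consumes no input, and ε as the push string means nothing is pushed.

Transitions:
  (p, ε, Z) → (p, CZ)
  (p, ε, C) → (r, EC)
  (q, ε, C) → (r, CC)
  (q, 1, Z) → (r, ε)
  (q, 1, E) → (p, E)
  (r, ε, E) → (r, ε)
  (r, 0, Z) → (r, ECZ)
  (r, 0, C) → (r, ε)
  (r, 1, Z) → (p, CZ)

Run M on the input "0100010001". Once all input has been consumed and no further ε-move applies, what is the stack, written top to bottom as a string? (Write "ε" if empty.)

CZ

(p, 0100010001, Z)
  ε-move, top Z: go to p, push CZ → (p, 0100010001, CZ)
  ε-move, top C: go to r, push EC → (r, 0100010001, ECZ)
  ε-move, top E: go to r, push ε → (r, 0100010001, CZ)
  read 0, top C: go to r, push ε → (r, 100010001, Z)
  read 1, top Z: go to p, push CZ → (p, 00010001, CZ)
  ε-move, top C: go to r, push EC → (r, 00010001, ECZ)
  ε-move, top E: go to r, push ε → (r, 00010001, CZ)
  read 0, top C: go to r, push ε → (r, 0010001, Z)
  read 0, top Z: go to r, push ECZ → (r, 010001, ECZ)
  ε-move, top E: go to r, push ε → (r, 010001, CZ)
  read 0, top C: go to r, push ε → (r, 10001, Z)
  read 1, top Z: go to p, push CZ → (p, 0001, CZ)
  ε-move, top C: go to r, push EC → (r, 0001, ECZ)
  ε-move, top E: go to r, push ε → (r, 0001, CZ)
  read 0, top C: go to r, push ε → (r, 001, Z)
  read 0, top Z: go to r, push ECZ → (r, 01, ECZ)
  ε-move, top E: go to r, push ε → (r, 01, CZ)
  read 0, top C: go to r, push ε → (r, 1, Z)
  read 1, top Z: go to p, push CZ → (p, ε, CZ)
  ε-move, top C: go to r, push EC → (r, ε, ECZ)
  ε-move, top E: go to r, push ε → (r, ε, CZ)
All input consumed in state r with stack CZ.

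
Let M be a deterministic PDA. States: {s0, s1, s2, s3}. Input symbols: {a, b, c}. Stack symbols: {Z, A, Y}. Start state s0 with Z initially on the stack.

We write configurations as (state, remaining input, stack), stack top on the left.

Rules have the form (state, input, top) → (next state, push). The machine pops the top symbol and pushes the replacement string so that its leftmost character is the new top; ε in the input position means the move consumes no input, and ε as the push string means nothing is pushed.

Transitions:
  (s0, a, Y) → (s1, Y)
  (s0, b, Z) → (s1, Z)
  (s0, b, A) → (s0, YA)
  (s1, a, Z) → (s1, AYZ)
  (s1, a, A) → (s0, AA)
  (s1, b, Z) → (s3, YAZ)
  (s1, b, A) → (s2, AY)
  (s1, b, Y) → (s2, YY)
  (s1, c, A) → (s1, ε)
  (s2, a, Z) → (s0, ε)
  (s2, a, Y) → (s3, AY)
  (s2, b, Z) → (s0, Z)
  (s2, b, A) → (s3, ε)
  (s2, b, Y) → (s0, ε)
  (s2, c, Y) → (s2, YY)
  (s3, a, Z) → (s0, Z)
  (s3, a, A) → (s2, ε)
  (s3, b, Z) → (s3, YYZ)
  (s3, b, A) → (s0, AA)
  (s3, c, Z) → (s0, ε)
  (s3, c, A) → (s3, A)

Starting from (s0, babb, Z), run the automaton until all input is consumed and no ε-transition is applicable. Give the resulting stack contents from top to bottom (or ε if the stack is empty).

YYZ

(s0, babb, Z)
  read b, top Z: go to s1, push Z → (s1, abb, Z)
  read a, top Z: go to s1, push AYZ → (s1, bb, AYZ)
  read b, top A: go to s2, push AY → (s2, b, AYYZ)
  read b, top A: go to s3, push ε → (s3, ε, YYZ)
All input consumed in state s3 with stack YYZ.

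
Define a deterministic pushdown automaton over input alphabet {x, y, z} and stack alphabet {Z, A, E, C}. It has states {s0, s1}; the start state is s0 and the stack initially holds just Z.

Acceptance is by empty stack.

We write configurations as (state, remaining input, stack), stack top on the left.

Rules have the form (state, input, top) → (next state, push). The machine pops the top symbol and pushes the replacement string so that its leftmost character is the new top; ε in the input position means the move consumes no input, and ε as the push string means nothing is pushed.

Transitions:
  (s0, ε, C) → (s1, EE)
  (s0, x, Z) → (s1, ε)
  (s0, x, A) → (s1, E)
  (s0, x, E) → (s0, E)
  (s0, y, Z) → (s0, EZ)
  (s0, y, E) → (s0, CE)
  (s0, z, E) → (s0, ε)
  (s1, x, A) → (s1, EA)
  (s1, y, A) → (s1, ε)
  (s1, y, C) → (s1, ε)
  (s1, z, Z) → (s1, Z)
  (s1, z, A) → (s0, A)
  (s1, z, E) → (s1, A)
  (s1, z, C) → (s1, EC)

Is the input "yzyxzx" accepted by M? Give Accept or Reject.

Accept

(s0, yzyxzx, Z)
  read y, top Z: go to s0, push EZ → (s0, zyxzx, EZ)
  read z, top E: go to s0, push ε → (s0, yxzx, Z)
  read y, top Z: go to s0, push EZ → (s0, xzx, EZ)
  read x, top E: go to s0, push E → (s0, zx, EZ)
  read z, top E: go to s0, push ε → (s0, x, Z)
  read x, top Z: go to s1, push ε → (s1, ε, ε)
All input consumed and the stack is empty.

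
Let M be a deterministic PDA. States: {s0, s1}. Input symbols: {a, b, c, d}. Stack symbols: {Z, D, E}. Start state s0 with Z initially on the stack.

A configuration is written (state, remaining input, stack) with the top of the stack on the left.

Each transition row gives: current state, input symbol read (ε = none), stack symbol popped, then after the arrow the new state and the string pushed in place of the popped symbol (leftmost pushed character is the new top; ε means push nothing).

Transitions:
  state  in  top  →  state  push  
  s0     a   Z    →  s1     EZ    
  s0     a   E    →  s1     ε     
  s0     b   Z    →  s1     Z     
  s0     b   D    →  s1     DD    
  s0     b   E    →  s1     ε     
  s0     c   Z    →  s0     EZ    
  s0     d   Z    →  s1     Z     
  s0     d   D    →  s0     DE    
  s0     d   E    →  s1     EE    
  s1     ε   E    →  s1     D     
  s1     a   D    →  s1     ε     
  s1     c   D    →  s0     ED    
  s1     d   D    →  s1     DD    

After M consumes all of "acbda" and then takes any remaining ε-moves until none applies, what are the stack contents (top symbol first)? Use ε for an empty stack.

DZ

(s0, acbda, Z)
  read a, top Z: go to s1, push EZ → (s1, cbda, EZ)
  ε-move, top E: go to s1, push D → (s1, cbda, DZ)
  read c, top D: go to s0, push ED → (s0, bda, EDZ)
  read b, top E: go to s1, push ε → (s1, da, DZ)
  read d, top D: go to s1, push DD → (s1, a, DDZ)
  read a, top D: go to s1, push ε → (s1, ε, DZ)
All input consumed in state s1 with stack DZ.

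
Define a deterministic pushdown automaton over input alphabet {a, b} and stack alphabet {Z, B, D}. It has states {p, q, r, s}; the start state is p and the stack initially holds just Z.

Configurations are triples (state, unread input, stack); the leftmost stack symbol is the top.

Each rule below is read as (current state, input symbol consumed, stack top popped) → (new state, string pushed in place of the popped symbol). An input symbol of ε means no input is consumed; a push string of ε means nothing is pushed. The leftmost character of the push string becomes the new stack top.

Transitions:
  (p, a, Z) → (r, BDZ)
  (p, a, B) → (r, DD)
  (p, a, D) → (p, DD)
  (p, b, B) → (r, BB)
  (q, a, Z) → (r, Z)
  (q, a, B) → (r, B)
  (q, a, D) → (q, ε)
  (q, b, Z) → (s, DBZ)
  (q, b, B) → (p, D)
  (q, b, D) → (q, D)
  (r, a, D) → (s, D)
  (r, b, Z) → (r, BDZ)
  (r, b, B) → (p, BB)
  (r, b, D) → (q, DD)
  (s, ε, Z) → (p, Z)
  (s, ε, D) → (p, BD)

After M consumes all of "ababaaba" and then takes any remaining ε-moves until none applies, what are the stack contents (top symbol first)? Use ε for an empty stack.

BDZ

(p, ababaaba, Z)
  read a, top Z: go to r, push BDZ → (r, babaaba, BDZ)
  read b, top B: go to p, push BB → (p, abaaba, BBDZ)
  read a, top B: go to r, push DD → (r, baaba, DDBDZ)
  read b, top D: go to q, push DD → (q, aaba, DDDBDZ)
  read a, top D: go to q, push ε → (q, aba, DDBDZ)
  read a, top D: go to q, push ε → (q, ba, DBDZ)
  read b, top D: go to q, push D → (q, a, DBDZ)
  read a, top D: go to q, push ε → (q, ε, BDZ)
All input consumed in state q with stack BDZ.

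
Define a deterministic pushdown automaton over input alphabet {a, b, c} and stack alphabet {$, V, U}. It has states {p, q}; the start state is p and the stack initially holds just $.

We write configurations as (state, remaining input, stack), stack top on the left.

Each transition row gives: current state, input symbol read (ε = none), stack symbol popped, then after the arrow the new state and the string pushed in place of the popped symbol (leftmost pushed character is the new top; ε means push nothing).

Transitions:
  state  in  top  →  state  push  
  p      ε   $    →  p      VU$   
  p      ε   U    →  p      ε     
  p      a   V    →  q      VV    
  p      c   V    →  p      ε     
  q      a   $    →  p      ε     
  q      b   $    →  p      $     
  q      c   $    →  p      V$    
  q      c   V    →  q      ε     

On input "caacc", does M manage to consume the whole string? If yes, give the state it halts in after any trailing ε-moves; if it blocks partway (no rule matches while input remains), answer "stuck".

(p, caacc, $)
  ε-move, top $: go to p, push VU$ → (p, caacc, VU$)
  read c, top V: go to p, push ε → (p, aacc, U$)
  ε-move, top U: go to p, push ε → (p, aacc, $)
  ε-move, top $: go to p, push VU$ → (p, aacc, VU$)
  read a, top V: go to q, push VV → (q, acc, VVU$)
No transition for (q, a, top V); M blocks with input acc remaining.

stuck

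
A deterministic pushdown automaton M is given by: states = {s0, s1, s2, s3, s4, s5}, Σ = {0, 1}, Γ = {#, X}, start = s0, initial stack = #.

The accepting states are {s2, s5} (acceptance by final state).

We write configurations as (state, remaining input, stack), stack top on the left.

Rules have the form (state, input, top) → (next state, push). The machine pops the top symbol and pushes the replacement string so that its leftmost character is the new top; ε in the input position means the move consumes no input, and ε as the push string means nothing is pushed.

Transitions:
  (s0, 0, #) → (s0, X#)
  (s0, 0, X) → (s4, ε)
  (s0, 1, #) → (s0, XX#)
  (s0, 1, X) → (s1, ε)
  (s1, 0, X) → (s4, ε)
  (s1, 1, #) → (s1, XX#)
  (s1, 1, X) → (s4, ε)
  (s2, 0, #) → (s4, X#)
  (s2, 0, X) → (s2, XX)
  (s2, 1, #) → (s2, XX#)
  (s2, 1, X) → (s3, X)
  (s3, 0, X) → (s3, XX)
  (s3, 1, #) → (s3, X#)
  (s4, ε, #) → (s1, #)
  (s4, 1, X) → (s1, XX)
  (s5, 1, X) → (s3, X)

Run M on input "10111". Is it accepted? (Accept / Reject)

Reject

(s0, 10111, #)
  read 1, top #: go to s0, push XX# → (s0, 0111, XX#)
  read 0, top X: go to s4, push ε → (s4, 111, X#)
  read 1, top X: go to s1, push XX → (s1, 11, XX#)
  read 1, top X: go to s4, push ε → (s4, 1, X#)
  read 1, top X: go to s1, push XX → (s1, ε, XX#)
All input consumed; state s1 ∉ F and no further ε-move applies.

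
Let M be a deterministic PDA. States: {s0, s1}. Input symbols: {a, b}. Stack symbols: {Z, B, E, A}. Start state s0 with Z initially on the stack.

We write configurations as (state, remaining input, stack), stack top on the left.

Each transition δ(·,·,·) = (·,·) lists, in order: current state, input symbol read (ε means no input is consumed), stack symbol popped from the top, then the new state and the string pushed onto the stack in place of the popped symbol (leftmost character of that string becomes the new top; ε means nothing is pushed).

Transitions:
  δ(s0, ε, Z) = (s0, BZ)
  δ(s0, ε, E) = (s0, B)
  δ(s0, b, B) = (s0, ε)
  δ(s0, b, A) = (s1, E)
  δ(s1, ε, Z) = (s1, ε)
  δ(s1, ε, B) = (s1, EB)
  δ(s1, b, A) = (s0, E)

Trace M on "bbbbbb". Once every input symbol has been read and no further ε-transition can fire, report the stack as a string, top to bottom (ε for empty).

BZ

(s0, bbbbbb, Z) ⊢ (s0, bbbbbb, BZ) ⊢ (s0, bbbbb, Z) ⊢ (s0, bbbbb, BZ) ⊢ (s0, bbbb, Z) ⊢ (s0, bbbb, BZ) ⊢ (s0, bbb, Z) ⊢ (s0, bbb, BZ) ⊢ (s0, bb, Z) ⊢ (s0, bb, BZ) ⊢ (s0, b, Z) ⊢ (s0, b, BZ) ⊢ (s0, ε, Z) ⊢ (s0, ε, BZ)
All input consumed in state s0 with stack BZ.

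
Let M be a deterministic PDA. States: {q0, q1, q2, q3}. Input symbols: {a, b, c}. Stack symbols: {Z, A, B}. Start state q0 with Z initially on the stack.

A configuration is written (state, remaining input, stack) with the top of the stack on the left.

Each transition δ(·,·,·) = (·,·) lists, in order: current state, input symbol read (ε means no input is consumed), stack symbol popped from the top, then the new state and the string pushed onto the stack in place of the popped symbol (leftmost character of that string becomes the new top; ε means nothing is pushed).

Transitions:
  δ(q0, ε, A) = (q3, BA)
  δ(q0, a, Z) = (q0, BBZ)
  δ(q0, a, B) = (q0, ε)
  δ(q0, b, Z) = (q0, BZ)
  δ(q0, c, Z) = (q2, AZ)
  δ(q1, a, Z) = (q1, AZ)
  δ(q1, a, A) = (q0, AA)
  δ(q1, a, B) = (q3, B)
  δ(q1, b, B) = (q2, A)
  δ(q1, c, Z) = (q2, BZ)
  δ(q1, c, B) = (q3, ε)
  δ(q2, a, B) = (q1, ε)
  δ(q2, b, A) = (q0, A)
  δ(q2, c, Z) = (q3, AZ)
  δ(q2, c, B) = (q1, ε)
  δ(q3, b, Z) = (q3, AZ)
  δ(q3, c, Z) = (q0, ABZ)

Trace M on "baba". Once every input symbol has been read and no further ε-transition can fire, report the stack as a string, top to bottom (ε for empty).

Z

(q0, baba, Z) ⊢ (q0, aba, BZ) ⊢ (q0, ba, Z) ⊢ (q0, a, BZ) ⊢ (q0, ε, Z)
All input consumed in state q0 with stack Z.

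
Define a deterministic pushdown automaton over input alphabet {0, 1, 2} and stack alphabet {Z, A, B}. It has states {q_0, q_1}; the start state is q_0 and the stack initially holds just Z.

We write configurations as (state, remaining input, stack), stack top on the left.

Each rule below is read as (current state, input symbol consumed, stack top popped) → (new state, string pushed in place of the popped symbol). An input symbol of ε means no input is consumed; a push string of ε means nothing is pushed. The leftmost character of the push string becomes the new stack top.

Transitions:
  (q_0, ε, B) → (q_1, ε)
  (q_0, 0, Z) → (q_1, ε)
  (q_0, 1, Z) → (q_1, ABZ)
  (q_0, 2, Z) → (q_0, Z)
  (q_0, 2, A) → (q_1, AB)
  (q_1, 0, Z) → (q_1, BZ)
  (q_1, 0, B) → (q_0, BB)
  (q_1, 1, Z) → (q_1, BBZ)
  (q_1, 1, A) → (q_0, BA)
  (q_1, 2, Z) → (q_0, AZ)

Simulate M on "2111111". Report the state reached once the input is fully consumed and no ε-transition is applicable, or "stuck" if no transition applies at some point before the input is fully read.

(q_0, 2111111, Z)
  read 2, top Z: go to q_0, push Z → (q_0, 111111, Z)
  read 1, top Z: go to q_1, push ABZ → (q_1, 11111, ABZ)
  read 1, top A: go to q_0, push BA → (q_0, 1111, BABZ)
  ε-move, top B: go to q_1, push ε → (q_1, 1111, ABZ)
  read 1, top A: go to q_0, push BA → (q_0, 111, BABZ)
  ε-move, top B: go to q_1, push ε → (q_1, 111, ABZ)
  read 1, top A: go to q_0, push BA → (q_0, 11, BABZ)
  ε-move, top B: go to q_1, push ε → (q_1, 11, ABZ)
  read 1, top A: go to q_0, push BA → (q_0, 1, BABZ)
  ε-move, top B: go to q_1, push ε → (q_1, 1, ABZ)
  read 1, top A: go to q_0, push BA → (q_0, ε, BABZ)
  ε-move, top B: go to q_1, push ε → (q_1, ε, ABZ)
All input consumed; M is in state q_1.

q_1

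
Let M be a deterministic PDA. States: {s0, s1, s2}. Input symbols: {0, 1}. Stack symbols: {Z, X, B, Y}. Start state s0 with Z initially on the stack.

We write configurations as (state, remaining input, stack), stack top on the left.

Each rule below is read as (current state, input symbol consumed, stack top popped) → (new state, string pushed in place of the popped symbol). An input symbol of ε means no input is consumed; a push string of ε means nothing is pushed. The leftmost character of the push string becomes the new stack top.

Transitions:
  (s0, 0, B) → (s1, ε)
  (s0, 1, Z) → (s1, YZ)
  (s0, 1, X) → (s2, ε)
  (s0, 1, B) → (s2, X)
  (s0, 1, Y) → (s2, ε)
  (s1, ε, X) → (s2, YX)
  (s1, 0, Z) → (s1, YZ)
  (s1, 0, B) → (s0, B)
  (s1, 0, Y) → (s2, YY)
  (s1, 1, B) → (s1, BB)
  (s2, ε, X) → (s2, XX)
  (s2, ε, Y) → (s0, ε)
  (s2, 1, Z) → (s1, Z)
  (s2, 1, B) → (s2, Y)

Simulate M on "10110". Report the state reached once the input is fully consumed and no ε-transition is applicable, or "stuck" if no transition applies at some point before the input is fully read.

s1

(s0, 10110, Z)
  read 1, top Z: go to s1, push YZ → (s1, 0110, YZ)
  read 0, top Y: go to s2, push YY → (s2, 110, YYZ)
  ε-move, top Y: go to s0, push ε → (s0, 110, YZ)
  read 1, top Y: go to s2, push ε → (s2, 10, Z)
  read 1, top Z: go to s1, push Z → (s1, 0, Z)
  read 0, top Z: go to s1, push YZ → (s1, ε, YZ)
All input consumed; M is in state s1.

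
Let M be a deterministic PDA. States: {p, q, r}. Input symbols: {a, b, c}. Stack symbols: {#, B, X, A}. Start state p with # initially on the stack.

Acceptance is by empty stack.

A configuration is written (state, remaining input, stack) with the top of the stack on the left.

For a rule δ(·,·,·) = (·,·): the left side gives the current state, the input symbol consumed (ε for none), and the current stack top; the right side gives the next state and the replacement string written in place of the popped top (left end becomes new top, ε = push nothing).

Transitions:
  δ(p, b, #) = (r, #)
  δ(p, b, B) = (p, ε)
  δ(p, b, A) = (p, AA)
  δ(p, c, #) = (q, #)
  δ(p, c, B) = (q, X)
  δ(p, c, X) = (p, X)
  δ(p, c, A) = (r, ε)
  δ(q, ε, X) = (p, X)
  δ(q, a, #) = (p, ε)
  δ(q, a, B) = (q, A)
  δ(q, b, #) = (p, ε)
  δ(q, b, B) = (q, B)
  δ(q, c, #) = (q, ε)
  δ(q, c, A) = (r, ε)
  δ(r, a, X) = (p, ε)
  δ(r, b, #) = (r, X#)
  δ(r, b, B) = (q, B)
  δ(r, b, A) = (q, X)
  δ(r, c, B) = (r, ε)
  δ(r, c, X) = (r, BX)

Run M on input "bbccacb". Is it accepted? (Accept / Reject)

(p, bbccacb, #)
  read b, top #: go to r, push # → (r, bccacb, #)
  read b, top #: go to r, push X# → (r, ccacb, X#)
  read c, top X: go to r, push BX → (r, cacb, BX#)
  read c, top B: go to r, push ε → (r, acb, X#)
  read a, top X: go to p, push ε → (p, cb, #)
  read c, top #: go to q, push # → (q, b, #)
  read b, top #: go to p, push ε → (p, ε, ε)
All input consumed and the stack is empty.

Accept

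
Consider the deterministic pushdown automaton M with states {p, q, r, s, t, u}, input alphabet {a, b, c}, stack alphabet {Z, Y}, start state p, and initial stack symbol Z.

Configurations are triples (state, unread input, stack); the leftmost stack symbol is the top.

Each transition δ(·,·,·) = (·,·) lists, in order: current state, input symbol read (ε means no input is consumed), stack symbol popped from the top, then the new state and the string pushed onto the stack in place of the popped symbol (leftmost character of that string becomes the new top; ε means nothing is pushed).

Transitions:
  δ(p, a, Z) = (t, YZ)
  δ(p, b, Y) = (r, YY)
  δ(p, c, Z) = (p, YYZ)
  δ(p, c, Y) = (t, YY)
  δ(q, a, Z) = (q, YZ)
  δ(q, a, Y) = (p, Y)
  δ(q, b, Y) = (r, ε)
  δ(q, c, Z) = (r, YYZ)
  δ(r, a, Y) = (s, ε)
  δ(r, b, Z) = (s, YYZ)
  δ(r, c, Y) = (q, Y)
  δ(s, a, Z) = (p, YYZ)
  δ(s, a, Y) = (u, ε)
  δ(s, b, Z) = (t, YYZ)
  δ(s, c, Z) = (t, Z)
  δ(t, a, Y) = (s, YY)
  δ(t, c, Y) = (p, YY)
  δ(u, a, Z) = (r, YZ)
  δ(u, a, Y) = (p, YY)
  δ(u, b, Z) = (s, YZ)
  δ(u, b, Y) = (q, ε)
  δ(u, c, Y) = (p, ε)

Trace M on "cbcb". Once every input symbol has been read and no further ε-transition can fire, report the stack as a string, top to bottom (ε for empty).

YYZ

(p, cbcb, Z) ⊢ (p, bcb, YYZ) ⊢ (r, cb, YYYZ) ⊢ (q, b, YYYZ) ⊢ (r, ε, YYZ)
All input consumed in state r with stack YYZ.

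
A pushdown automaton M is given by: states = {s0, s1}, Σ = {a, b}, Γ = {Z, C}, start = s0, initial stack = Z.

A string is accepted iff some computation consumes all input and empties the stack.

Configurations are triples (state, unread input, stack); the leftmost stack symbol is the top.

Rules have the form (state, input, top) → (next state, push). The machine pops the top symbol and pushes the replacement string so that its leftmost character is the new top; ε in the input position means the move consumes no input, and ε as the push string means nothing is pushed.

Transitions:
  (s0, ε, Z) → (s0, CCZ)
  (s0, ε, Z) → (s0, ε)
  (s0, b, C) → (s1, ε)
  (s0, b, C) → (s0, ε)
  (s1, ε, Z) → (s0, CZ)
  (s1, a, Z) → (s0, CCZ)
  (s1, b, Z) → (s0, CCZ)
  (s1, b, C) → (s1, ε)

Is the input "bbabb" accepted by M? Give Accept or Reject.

One accepting computation: (s0, bbabb, Z) ⊢ (s0, bbabb, CCZ) ⊢ (s1, babb, CZ) ⊢ (s1, abb, Z) ⊢ (s0, bb, CCZ) ⊢ (s0, b, CZ) ⊢ (s0, ε, Z) ⊢ (s0, ε, ε)
All input consumed and the stack is empty.

Accept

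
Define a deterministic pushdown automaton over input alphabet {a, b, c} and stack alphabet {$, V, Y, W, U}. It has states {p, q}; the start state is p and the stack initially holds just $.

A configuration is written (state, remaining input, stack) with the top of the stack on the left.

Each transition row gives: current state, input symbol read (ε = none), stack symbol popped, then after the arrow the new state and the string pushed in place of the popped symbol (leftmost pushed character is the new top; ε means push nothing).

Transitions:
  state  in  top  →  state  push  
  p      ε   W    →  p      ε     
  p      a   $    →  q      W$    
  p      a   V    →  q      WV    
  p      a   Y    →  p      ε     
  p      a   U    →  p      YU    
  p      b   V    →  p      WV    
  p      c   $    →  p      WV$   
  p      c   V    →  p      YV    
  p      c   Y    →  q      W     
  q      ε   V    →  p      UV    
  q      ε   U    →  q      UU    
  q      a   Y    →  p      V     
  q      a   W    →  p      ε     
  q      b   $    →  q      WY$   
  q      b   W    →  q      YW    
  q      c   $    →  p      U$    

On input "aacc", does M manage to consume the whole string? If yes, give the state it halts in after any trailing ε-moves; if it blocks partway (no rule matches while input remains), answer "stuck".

p

(p, aacc, $)
  read a, top $: go to q, push W$ → (q, acc, W$)
  read a, top W: go to p, push ε → (p, cc, $)
  read c, top $: go to p, push WV$ → (p, c, WV$)
  ε-move, top W: go to p, push ε → (p, c, V$)
  read c, top V: go to p, push YV → (p, ε, YV$)
All input consumed; M is in state p.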